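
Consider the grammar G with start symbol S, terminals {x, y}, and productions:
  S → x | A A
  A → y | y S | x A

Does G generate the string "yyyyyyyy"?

yes

S ⇒ AA ⇒ yA ⇒ yyS ⇒ yyAA ⇒ yyySA ⇒ yyyAAA ⇒ yyyySAA ⇒ yyyyAAAA ⇒ yyyyyAAA ⇒ yyyyyyAA ⇒ yyyyyyyA ⇒ yyyyyyyy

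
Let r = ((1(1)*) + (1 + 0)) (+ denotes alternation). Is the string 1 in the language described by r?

The left alternative (1(1)*) matches 1.

yes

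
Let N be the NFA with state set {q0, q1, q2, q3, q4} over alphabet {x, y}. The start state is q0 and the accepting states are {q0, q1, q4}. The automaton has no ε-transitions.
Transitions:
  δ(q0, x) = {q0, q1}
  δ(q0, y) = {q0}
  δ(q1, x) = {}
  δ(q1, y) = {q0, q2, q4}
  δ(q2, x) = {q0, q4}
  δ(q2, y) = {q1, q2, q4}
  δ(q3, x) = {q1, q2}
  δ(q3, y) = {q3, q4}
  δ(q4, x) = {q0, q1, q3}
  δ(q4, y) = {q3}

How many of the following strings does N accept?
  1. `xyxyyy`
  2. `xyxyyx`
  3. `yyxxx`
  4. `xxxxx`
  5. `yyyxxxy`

`xyxyyy`: accepted
`xyxyyx`: accepted
`yyxxx`: accepted
`xxxxx`: accepted
`yyyxxxy`: accepted

5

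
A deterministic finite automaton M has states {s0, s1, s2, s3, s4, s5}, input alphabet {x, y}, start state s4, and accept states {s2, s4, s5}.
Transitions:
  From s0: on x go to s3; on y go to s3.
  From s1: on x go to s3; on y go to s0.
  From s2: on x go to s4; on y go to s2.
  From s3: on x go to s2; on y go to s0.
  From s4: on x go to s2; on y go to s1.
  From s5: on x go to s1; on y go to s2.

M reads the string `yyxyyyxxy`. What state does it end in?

s4 --y--> s1
s1 --y--> s0
s0 --x--> s3
s3 --y--> s0
s0 --y--> s3
s3 --y--> s0
s0 --x--> s3
s3 --x--> s2
s2 --y--> s2

s2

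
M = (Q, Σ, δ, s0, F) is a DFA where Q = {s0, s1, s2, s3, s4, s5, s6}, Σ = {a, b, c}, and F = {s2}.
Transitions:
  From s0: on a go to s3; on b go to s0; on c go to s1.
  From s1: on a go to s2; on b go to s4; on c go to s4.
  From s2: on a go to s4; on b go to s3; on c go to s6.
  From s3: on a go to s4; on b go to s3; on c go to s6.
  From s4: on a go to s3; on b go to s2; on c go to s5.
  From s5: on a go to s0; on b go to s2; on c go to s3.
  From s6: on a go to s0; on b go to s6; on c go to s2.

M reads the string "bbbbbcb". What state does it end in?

s0 --b--> s0
s0 --b--> s0
s0 --b--> s0
s0 --b--> s0
s0 --b--> s0
s0 --c--> s1
s1 --b--> s4

s4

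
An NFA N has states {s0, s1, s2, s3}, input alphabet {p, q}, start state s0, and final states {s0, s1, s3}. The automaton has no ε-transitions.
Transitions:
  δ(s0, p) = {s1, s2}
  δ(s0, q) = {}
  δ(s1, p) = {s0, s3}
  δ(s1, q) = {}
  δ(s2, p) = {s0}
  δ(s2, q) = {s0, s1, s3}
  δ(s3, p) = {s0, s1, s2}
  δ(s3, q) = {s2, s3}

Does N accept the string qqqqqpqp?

Start: {s0}
read q: {}
The reachable set is empty and stays empty for the remaining 7 symbols.
Reachable ∩ accepting = {} — empty.

rejected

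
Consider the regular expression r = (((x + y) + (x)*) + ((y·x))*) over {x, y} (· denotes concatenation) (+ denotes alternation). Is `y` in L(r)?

yes

The left alternative ((x+y)+(x)*) matches y.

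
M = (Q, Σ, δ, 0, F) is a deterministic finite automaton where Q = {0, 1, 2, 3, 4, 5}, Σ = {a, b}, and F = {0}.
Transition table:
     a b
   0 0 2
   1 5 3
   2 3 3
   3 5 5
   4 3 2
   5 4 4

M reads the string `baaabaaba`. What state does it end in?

0 --b--> 2
2 --a--> 3
3 --a--> 5
5 --a--> 4
4 --b--> 2
2 --a--> 3
3 --a--> 5
5 --b--> 4
4 --a--> 3

3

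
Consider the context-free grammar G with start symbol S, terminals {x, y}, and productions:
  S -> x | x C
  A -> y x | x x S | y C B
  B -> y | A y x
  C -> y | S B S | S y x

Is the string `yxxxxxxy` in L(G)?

no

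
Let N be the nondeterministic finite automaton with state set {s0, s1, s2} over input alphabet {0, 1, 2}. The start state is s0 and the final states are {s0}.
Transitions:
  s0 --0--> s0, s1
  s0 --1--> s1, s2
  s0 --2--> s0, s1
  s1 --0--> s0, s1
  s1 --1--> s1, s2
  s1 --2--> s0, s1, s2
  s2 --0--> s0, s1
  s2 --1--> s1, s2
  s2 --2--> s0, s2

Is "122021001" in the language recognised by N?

Start: {s0}
read 1: {s1, s2}
read 2: {s0, s1, s2}
read 2: {s0, s1, s2}
read 0: {s0, s1}
read 2: {s0, s1, s2}
read 1: {s1, s2}
read 0: {s0, s1}
read 0: {s0, s1}
read 1: {s1, s2}
Reachable ∩ accepting = {} — empty.

rejected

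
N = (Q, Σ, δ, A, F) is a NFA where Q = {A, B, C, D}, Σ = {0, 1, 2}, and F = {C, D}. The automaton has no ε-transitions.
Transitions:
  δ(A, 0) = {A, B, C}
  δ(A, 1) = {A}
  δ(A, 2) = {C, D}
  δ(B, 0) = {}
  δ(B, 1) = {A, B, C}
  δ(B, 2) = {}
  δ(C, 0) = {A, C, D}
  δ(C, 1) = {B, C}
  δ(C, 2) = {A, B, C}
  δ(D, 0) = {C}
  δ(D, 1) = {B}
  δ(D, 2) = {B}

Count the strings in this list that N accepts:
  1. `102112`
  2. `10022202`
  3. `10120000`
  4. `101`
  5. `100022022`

`102112`: accepted
`10022202`: accepted
`10120000`: accepted
`101`: accepted
`100022022`: accepted

5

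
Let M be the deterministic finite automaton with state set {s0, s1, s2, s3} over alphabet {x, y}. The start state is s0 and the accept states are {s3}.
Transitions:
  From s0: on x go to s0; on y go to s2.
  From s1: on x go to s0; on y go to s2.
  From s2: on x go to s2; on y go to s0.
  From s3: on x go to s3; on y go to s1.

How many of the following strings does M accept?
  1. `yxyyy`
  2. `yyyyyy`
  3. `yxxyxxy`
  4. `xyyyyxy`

`yxyyy`: rejected
`yyyyyy`: rejected
`yxxyxxy`: rejected
`xyyyyxy`: rejected

0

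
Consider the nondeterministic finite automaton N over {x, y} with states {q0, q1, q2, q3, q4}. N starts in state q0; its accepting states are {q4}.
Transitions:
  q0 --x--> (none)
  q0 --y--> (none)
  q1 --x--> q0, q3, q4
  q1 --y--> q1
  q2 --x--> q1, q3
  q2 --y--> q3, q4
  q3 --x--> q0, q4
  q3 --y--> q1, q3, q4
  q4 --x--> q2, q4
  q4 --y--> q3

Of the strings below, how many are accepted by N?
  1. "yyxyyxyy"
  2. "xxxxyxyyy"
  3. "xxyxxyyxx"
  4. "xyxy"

0

"yyxyyxyy": rejected
"xxxxyxyyy": rejected
"xxyxxyyxx": rejected
"xyxy": rejected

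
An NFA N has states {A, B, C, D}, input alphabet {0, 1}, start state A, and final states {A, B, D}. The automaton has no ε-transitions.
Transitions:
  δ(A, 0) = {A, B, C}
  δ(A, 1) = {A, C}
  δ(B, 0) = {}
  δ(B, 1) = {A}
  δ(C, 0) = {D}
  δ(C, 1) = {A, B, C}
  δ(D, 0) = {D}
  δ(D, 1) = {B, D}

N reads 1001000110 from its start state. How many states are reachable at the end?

4

Start: {A}
read 1: {A, C}
read 0: {A, B, C, D}
read 0: {A, B, C, D}
read 1: {A, B, C, D}
read 0: {A, B, C, D}
read 0: {A, B, C, D}
read 0: {A, B, C, D}
read 1: {A, B, C, D}
read 1: {A, B, C, D}
read 0: {A, B, C, D}
Final reachable set {A, B, C, D} has 4 states.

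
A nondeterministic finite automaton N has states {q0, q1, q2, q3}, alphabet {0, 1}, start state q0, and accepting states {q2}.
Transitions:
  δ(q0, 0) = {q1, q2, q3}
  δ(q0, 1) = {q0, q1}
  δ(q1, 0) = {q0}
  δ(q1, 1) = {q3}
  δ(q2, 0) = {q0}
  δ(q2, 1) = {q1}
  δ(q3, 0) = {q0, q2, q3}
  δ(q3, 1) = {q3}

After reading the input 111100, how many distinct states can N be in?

Start: {q0}
read 1: {q0, q1}
read 1: {q0, q1, q3}
read 1: {q0, q1, q3}
read 1: {q0, q1, q3}
read 0: {q0, q1, q2, q3}
read 0: {q0, q1, q2, q3}
Final reachable set {q0, q1, q2, q3} has 4 states.

4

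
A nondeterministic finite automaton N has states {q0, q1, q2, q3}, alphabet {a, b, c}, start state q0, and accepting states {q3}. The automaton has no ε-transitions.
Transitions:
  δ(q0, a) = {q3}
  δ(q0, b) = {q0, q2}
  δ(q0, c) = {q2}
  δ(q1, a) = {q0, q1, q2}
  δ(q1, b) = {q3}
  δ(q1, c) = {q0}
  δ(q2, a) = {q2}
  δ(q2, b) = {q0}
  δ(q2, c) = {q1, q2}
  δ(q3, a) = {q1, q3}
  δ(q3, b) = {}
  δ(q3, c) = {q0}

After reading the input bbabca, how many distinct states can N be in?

Start: {q0}
read b: {q0, q2}
read b: {q0, q2}
read a: {q2, q3}
read b: {q0}
read c: {q2}
read a: {q2}
Final reachable set {q2} has 1 state.

1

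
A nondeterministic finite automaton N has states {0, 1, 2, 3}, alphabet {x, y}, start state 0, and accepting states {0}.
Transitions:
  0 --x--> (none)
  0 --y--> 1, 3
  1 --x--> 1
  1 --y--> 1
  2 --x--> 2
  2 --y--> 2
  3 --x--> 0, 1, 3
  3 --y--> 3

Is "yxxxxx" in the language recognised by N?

accepted

Start: {0}
read y: {1, 3}
read x: {0, 1, 3}
read x: {0, 1, 3}
read x: {0, 1, 3}
read x: {0, 1, 3}
read x: {0, 1, 3}
Reachable ∩ accepting = {0} — nonempty.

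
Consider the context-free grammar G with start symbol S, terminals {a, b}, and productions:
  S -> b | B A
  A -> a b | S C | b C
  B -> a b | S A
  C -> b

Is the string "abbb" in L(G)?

S ⇒ BA ⇒ abA ⇒ abbC ⇒ abbb

yes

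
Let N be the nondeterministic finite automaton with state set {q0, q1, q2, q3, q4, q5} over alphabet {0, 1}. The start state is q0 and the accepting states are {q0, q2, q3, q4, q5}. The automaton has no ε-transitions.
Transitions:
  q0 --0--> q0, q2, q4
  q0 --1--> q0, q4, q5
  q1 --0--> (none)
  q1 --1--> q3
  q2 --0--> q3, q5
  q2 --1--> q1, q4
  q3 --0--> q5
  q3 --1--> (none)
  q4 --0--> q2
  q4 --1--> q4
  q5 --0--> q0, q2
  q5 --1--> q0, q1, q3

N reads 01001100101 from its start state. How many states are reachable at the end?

Start: {q0}
read 0: {q0, q2, q4}
read 1: {q0, q1, q4, q5}
read 0: {q0, q2, q4}
read 0: {q0, q2, q3, q4, q5}
read 1: {q0, q1, q3, q4, q5}
read 1: {q0, q1, q3, q4, q5}
read 0: {q0, q2, q4, q5}
read 0: {q0, q2, q3, q4, q5}
read 1: {q0, q1, q3, q4, q5}
read 0: {q0, q2, q4, q5}
read 1: {q0, q1, q3, q4, q5}
Final reachable set {q0, q1, q3, q4, q5} has 5 states.

5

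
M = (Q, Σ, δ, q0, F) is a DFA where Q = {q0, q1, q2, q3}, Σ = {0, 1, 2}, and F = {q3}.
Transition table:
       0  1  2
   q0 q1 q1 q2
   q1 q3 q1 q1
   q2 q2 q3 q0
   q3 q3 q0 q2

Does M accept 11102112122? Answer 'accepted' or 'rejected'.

q0 --1--> q1
q1 --1--> q1
q1 --1--> q1
q1 --0--> q3
q3 --2--> q2
q2 --1--> q3
q3 --1--> q0
q0 --2--> q2
q2 --1--> q3
q3 --2--> q2
q2 --2--> q0
End in state q0, which is not an accepting state.

rejected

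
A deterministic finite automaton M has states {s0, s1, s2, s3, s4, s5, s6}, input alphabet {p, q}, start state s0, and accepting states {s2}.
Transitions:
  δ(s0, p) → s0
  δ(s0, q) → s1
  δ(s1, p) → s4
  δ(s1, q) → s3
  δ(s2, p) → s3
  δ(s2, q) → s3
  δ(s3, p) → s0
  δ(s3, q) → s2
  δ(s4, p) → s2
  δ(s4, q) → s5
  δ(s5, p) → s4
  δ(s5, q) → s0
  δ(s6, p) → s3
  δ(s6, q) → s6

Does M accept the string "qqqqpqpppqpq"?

s0 --q--> s1
s1 --q--> s3
s3 --q--> s2
s2 --q--> s3
s3 --p--> s0
s0 --q--> s1
s1 --p--> s4
s4 --p--> s2
s2 --p--> s3
s3 --q--> s2
s2 --p--> s3
s3 --q--> s2
End in state s2, which is an accepting state.

accepted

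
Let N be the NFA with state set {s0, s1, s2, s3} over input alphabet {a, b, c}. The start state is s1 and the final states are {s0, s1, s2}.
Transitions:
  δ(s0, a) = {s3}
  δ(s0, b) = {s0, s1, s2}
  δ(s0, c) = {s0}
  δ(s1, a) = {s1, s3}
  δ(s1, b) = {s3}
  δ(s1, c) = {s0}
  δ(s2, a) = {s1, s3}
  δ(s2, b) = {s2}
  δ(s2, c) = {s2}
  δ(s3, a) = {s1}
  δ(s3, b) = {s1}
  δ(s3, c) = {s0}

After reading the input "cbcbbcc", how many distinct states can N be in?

2

Start: {s1}
read c: {s0}
read b: {s0, s1, s2}
read c: {s0, s2}
read b: {s0, s1, s2}
read b: {s0, s1, s2, s3}
read c: {s0, s2}
read c: {s0, s2}
Final reachable set {s0, s2} has 2 states.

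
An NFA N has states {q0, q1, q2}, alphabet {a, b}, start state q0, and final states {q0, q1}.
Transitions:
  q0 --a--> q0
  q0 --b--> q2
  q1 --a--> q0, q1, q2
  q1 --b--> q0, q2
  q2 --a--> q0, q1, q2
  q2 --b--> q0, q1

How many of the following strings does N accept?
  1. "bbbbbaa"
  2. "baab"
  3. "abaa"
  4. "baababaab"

4

"bbbbbaa": accepted
"baab": accepted
"abaa": accepted
"baababaab": accepted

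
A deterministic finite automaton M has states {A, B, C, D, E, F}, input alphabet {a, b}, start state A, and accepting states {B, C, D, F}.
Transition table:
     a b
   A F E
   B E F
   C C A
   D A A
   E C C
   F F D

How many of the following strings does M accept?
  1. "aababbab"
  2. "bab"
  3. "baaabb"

0

"aababbab": rejected
"bab": rejected
"baaabb": rejected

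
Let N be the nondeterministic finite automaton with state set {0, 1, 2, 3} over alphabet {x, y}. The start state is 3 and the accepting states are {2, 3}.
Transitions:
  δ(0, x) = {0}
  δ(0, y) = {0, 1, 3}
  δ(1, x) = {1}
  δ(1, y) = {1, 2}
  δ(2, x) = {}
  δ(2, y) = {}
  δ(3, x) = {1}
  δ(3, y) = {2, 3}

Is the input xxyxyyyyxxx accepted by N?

Start: {3}
read x: {1}
read x: {1}
read y: {1, 2}
read x: {1}
read y: {1, 2}
read y: {1, 2}
read y: {1, 2}
read y: {1, 2}
read x: {1}
read x: {1}
read x: {1}
Reachable ∩ accepting = {} — empty.

rejected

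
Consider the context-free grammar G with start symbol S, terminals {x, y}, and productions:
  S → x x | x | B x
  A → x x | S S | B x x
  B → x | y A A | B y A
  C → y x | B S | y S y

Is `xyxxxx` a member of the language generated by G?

S ⇒ Bx ⇒ ByAx ⇒ xyAx ⇒ xySSx ⇒ xyxSx ⇒ xyxxxx

yes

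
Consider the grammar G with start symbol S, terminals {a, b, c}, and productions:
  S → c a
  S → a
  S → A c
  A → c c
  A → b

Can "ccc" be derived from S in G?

S ⇒ Ac ⇒ ccc

yes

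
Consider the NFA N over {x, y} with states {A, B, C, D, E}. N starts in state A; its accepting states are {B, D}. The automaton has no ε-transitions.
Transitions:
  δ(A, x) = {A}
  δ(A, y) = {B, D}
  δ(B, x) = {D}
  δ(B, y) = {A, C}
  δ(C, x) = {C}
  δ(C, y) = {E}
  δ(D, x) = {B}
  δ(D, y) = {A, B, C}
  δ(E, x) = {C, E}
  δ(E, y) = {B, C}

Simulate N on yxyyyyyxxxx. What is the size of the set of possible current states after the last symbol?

Start: {A}
read y: {B, D}
read x: {B, D}
read y: {A, B, C}
read y: {A, B, C, D, E}
read y: {A, B, C, D, E}
read y: {A, B, C, D, E}
read y: {A, B, C, D, E}
read x: {A, B, C, D, E}
read x: {A, B, C, D, E}
read x: {A, B, C, D, E}
read x: {A, B, C, D, E}
Final reachable set {A, B, C, D, E} has 5 states.

5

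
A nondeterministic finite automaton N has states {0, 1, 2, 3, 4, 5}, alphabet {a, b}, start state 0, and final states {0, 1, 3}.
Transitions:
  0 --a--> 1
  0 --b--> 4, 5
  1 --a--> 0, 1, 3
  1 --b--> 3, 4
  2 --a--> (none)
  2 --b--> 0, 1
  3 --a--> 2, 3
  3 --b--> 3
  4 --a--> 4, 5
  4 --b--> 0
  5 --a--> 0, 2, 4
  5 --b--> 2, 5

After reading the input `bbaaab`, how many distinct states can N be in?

Start: {0}
read b: {4, 5}
read b: {0, 2, 5}
read a: {0, 1, 2, 4}
read a: {0, 1, 3, 4, 5}
read a: {0, 1, 2, 3, 4, 5}
read b: {0, 1, 2, 3, 4, 5}
Final reachable set {0, 1, 2, 3, 4, 5} has 6 states.

6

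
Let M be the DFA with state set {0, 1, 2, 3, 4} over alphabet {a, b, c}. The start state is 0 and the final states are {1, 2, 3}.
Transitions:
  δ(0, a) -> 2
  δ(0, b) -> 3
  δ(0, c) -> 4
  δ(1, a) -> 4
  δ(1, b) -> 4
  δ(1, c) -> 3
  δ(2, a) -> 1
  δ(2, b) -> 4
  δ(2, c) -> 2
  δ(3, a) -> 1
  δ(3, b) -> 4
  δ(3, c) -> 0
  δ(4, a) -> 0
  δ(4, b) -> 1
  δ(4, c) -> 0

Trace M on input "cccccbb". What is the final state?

0 --c--> 4
4 --c--> 0
0 --c--> 4
4 --c--> 0
0 --c--> 4
4 --b--> 1
1 --b--> 4

4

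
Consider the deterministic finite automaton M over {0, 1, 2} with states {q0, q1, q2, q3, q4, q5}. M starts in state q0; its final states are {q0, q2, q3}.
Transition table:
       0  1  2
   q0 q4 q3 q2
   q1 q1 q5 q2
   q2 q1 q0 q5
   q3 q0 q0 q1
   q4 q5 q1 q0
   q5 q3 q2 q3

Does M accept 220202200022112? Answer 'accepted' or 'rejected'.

q0 --2--> q2
q2 --2--> q5
q5 --0--> q3
q3 --2--> q1
q1 --0--> q1
q1 --2--> q2
q2 --2--> q5
q5 --0--> q3
q3 --0--> q0
q0 --0--> q4
q4 --2--> q0
q0 --2--> q2
q2 --1--> q0
q0 --1--> q3
q3 --2--> q1
End in state q1, which is not an accepting state.

rejected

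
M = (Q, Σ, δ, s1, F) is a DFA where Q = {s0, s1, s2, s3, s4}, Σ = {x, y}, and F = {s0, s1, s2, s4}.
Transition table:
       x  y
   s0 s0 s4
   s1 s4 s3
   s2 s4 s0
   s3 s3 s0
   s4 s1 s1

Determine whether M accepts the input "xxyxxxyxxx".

accepted

s1 --x--> s4
s4 --x--> s1
s1 --y--> s3
s3 --x--> s3
s3 --x--> s3
s3 --x--> s3
s3 --y--> s0
s0 --x--> s0
s0 --x--> s0
s0 --x--> s0
End in state s0, which is an accepting state.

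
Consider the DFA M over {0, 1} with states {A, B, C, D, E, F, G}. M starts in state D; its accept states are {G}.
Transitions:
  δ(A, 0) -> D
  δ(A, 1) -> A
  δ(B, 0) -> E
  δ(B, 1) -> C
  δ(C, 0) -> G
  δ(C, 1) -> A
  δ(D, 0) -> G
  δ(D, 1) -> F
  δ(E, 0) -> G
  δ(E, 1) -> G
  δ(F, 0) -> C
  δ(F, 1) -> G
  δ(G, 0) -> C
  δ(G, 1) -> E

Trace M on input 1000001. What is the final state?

D --1--> F
F --0--> C
C --0--> G
G --0--> C
C --0--> G
G --0--> C
C --1--> A

A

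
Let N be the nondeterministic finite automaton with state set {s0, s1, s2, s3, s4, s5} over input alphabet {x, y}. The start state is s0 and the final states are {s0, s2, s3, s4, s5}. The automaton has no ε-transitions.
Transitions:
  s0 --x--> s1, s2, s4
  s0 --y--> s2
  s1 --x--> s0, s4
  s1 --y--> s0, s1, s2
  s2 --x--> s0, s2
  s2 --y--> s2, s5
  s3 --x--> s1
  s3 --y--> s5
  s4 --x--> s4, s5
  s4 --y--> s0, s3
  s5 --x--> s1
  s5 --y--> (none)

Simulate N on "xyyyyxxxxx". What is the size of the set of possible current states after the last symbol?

Start: {s0}
read x: {s1, s2, s4}
read y: {s0, s1, s2, s3, s5}
read y: {s0, s1, s2, s5}
read y: {s0, s1, s2, s5}
read y: {s0, s1, s2, s5}
read x: {s0, s1, s2, s4}
read x: {s0, s1, s2, s4, s5}
read x: {s0, s1, s2, s4, s5}
read x: {s0, s1, s2, s4, s5}
read x: {s0, s1, s2, s4, s5}
Final reachable set {s0, s1, s2, s4, s5} has 5 states.

5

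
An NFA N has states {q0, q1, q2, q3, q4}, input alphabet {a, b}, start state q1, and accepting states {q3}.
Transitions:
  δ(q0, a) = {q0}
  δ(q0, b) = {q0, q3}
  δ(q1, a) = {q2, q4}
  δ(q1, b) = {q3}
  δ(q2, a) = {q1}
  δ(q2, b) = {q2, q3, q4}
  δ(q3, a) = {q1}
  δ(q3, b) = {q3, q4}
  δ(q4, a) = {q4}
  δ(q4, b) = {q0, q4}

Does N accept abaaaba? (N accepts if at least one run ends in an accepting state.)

Start: {q1}
read a: {q2, q4}
read b: {q0, q2, q3, q4}
read a: {q0, q1, q4}
read a: {q0, q2, q4}
read a: {q0, q1, q4}
read b: {q0, q3, q4}
read a: {q0, q1, q4}
Reachable ∩ accepting = {} — empty.

rejected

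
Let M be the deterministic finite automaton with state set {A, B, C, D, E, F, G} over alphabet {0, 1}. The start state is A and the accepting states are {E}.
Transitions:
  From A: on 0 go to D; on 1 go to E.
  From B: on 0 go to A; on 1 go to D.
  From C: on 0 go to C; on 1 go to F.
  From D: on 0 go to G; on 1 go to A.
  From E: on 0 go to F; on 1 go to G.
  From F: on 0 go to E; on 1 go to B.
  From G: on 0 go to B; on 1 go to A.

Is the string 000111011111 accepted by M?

rejected

A --0--> D
D --0--> G
G --0--> B
B --1--> D
D --1--> A
A --1--> E
E --0--> F
F --1--> B
B --1--> D
D --1--> A
A --1--> E
E --1--> G
End in state G, which is not an accepting state.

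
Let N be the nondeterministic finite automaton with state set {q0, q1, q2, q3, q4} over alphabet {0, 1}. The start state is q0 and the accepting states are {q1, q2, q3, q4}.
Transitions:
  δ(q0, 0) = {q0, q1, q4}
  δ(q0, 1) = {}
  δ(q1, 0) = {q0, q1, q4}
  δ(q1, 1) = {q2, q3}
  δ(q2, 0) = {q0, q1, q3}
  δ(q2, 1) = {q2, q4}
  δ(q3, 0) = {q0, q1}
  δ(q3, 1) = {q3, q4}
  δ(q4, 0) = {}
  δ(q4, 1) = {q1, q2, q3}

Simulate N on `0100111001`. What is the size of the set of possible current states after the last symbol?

Start: {q0}
read 0: {q0, q1, q4}
read 1: {q1, q2, q3}
read 0: {q0, q1, q3, q4}
read 0: {q0, q1, q4}
read 1: {q1, q2, q3}
read 1: {q2, q3, q4}
read 1: {q1, q2, q3, q4}
read 0: {q0, q1, q3, q4}
read 0: {q0, q1, q4}
read 1: {q1, q2, q3}
Final reachable set {q1, q2, q3} has 3 states.

3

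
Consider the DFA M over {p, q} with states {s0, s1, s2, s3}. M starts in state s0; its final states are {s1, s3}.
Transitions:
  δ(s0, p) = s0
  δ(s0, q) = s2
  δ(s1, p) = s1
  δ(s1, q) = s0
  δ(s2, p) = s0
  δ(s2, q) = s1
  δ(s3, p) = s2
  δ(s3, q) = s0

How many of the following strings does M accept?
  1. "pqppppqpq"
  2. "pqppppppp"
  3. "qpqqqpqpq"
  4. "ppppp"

0

"pqppppqpq": rejected
"pqppppppp": rejected
"qpqqqpqpq": rejected
"ppppp": rejected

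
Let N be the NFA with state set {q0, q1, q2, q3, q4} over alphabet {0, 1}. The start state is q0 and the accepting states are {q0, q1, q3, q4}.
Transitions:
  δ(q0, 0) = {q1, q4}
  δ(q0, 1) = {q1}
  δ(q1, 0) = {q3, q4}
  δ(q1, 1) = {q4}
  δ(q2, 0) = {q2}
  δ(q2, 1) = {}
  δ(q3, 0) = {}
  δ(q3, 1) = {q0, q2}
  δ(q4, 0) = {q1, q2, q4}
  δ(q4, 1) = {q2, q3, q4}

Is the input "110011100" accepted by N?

accepted

Start: {q0}
read 1: {q1}
read 1: {q4}
read 0: {q1, q2, q4}
read 0: {q1, q2, q3, q4}
read 1: {q0, q2, q3, q4}
read 1: {q0, q1, q2, q3, q4}
read 1: {q0, q1, q2, q3, q4}
read 0: {q1, q2, q3, q4}
read 0: {q1, q2, q3, q4}
Reachable ∩ accepting = {q1, q3, q4} — nonempty.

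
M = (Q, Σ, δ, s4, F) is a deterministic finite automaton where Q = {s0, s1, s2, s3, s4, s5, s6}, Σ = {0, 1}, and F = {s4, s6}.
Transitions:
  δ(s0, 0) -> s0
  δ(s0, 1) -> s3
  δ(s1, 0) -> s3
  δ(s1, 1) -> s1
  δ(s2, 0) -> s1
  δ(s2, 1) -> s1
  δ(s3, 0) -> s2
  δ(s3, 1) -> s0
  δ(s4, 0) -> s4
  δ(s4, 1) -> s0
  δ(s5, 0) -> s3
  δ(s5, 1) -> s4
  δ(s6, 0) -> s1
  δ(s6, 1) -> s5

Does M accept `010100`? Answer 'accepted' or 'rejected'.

s4 --0--> s4
s4 --1--> s0
s0 --0--> s0
s0 --1--> s3
s3 --0--> s2
s2 --0--> s1
End in state s1, which is not an accepting state.

rejected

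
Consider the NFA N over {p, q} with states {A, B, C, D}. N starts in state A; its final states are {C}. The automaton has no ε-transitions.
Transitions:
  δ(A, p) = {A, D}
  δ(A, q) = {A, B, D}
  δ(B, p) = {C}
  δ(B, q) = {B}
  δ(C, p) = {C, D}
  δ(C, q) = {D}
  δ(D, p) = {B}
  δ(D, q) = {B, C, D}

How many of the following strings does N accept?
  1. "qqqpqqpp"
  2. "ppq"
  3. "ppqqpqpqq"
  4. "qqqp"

4

"qqqpqqpp": accepted
"ppq": accepted
"ppqqpqpqq": accepted
"qqqp": accepted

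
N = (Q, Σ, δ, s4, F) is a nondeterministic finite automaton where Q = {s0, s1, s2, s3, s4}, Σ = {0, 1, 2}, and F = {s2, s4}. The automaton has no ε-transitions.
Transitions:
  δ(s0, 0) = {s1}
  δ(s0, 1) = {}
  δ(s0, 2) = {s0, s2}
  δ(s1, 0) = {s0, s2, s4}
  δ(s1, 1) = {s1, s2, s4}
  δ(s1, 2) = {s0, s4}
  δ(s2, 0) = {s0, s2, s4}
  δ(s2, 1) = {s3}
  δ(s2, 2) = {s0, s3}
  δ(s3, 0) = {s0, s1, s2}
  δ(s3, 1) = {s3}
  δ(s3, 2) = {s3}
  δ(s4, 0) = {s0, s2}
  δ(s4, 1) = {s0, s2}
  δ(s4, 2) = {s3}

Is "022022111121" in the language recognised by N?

Start: {s4}
read 0: {s0, s2}
read 2: {s0, s2, s3}
read 2: {s0, s2, s3}
read 0: {s0, s1, s2, s4}
read 2: {s0, s2, s3, s4}
read 2: {s0, s2, s3}
read 1: {s3}
read 1: {s3}
read 1: {s3}
read 1: {s3}
read 2: {s3}
read 1: {s3}
Reachable ∩ accepting = {} — empty.

rejected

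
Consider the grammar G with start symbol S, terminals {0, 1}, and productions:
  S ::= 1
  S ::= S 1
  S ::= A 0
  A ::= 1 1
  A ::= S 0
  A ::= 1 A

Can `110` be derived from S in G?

yes

S ⇒ A0 ⇒ 110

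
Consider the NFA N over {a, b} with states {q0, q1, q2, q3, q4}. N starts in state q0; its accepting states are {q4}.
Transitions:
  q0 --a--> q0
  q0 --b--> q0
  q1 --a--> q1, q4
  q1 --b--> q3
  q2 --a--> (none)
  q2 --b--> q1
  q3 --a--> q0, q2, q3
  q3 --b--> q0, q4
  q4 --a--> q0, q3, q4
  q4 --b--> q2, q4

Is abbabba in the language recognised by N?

rejected

Start: {q0}
read a: {q0}
read b: {q0}
read b: {q0}
read a: {q0}
read b: {q0}
read b: {q0}
read a: {q0}
Reachable ∩ accepting = {} — empty.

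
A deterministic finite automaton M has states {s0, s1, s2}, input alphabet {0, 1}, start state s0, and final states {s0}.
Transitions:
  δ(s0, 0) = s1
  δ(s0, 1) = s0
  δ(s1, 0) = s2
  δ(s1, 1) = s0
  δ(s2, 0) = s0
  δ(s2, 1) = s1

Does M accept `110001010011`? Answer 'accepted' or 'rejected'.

accepted

s0 --1--> s0
s0 --1--> s0
s0 --0--> s1
s1 --0--> s2
s2 --0--> s0
s0 --1--> s0
s0 --0--> s1
s1 --1--> s0
s0 --0--> s1
s1 --0--> s2
s2 --1--> s1
s1 --1--> s0
End in state s0, which is an accepting state.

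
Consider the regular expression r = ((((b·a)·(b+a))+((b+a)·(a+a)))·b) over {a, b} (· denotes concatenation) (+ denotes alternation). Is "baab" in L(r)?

Split as baa·b: (((b·a)·(b+a))+((b+a)·(a+a))) matches baa and b matches b.

yes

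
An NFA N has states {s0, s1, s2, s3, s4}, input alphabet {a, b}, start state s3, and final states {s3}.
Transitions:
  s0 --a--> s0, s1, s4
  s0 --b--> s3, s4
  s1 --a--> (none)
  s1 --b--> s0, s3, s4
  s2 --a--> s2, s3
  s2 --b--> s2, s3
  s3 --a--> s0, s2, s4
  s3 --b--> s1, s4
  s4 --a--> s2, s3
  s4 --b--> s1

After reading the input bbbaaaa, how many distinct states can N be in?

5

Start: {s3}
read b: {s1, s4}
read b: {s0, s1, s3, s4}
read b: {s0, s1, s3, s4}
read a: {s0, s1, s2, s3, s4}
read a: {s0, s1, s2, s3, s4}
read a: {s0, s1, s2, s3, s4}
read a: {s0, s1, s2, s3, s4}
Final reachable set {s0, s1, s2, s3, s4} has 5 states.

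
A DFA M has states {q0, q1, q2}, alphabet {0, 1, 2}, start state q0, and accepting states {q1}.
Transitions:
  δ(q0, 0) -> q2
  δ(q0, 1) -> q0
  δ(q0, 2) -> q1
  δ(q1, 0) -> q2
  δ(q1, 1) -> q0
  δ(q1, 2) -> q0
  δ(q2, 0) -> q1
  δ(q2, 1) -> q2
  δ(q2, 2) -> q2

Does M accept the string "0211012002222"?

q0 --0--> q2
q2 --2--> q2
q2 --1--> q2
q2 --1--> q2
q2 --0--> q1
q1 --1--> q0
q0 --2--> q1
q1 --0--> q2
q2 --0--> q1
q1 --2--> q0
q0 --2--> q1
q1 --2--> q0
q0 --2--> q1
End in state q1, which is an accepting state.

accepted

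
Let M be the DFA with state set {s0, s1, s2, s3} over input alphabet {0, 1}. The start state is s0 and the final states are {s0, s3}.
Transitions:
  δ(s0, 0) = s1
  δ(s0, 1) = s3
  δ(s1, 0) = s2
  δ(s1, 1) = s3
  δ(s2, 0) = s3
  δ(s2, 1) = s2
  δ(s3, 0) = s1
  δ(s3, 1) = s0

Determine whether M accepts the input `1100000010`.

rejected

s0 --1--> s3
s3 --1--> s0
s0 --0--> s1
s1 --0--> s2
s2 --0--> s3
s3 --0--> s1
s1 --0--> s2
s2 --0--> s3
s3 --1--> s0
s0 --0--> s1
End in state s1, which is not an accepting state.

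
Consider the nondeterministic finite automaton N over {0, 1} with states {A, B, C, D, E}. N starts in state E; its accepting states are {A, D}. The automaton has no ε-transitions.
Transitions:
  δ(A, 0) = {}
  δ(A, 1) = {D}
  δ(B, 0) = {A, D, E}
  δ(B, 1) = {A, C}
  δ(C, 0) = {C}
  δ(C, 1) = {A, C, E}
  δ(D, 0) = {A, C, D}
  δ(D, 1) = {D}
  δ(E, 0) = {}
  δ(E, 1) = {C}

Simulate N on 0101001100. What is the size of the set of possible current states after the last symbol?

0

Start: {E}
read 0: {}
The reachable set is empty and stays empty for the remaining 9 symbols.
Final reachable set {} has 0 states.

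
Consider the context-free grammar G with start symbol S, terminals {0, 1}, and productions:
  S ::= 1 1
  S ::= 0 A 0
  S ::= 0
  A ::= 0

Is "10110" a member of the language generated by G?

no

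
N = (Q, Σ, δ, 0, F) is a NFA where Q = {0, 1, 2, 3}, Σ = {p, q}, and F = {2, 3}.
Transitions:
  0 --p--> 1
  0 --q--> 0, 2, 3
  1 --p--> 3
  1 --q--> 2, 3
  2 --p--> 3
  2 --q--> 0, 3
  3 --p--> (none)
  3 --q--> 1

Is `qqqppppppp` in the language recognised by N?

Start: {0}
read q: {0, 2, 3}
read q: {0, 1, 2, 3}
read q: {0, 1, 2, 3}
read p: {1, 3}
read p: {3}
read p: {}
The reachable set is empty and stays empty for the remaining 4 symbols.
Reachable ∩ accepting = {} — empty.

rejected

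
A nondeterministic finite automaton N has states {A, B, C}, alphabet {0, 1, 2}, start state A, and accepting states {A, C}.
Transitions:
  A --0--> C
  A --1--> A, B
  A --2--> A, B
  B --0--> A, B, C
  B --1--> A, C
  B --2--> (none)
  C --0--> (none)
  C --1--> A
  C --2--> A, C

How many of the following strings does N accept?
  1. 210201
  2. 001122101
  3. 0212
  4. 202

3

210201: accepted
001122101: rejected
0212: accepted
202: accepted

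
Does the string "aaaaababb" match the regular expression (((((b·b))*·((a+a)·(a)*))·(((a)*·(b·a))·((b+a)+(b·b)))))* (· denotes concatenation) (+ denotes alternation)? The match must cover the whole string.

Split into 1 piece aaaaababb; each matches ((((b·b))*·((a+a)·(a)*))·(((a)*·(b·a))·((b+a)+(b·b)))).

yes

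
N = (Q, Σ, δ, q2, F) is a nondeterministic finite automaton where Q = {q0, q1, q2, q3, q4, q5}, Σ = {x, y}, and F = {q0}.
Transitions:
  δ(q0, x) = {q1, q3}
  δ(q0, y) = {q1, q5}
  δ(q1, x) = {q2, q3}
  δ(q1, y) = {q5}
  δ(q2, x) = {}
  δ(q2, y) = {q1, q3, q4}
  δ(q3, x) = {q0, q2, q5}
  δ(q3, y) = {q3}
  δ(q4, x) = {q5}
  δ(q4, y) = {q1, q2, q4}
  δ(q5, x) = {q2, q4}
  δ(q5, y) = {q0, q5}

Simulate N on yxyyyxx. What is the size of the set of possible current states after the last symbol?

Start: {q2}
read y: {q1, q3, q4}
read x: {q0, q2, q3, q5}
read y: {q0, q1, q3, q4, q5}
read y: {q0, q1, q2, q3, q4, q5}
read y: {q0, q1, q2, q3, q4, q5}
read x: {q0, q1, q2, q3, q4, q5}
read x: {q0, q1, q2, q3, q4, q5}
Final reachable set {q0, q1, q2, q3, q4, q5} has 6 states.

6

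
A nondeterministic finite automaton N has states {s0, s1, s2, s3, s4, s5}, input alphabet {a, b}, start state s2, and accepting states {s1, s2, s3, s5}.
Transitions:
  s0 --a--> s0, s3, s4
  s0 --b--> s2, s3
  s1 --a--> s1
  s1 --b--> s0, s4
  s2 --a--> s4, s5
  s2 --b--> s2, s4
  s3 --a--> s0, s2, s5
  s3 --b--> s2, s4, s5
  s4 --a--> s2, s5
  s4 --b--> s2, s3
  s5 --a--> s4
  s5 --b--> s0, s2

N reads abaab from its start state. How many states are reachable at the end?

Start: {s2}
read a: {s4, s5}
read b: {s0, s2, s3}
read a: {s0, s2, s3, s4, s5}
read a: {s0, s2, s3, s4, s5}
read b: {s0, s2, s3, s4, s5}
Final reachable set {s0, s2, s3, s4, s5} has 5 states.

5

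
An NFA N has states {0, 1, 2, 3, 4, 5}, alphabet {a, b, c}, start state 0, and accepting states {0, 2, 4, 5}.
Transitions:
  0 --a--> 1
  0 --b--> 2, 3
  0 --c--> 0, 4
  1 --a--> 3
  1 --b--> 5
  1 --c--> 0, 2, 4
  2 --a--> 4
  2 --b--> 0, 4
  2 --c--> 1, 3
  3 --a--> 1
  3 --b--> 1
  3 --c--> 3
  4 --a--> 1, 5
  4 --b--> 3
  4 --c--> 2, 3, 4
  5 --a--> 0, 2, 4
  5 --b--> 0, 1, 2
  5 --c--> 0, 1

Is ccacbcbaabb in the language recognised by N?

accepted

Start: {0}
read c: {0, 4}
read c: {0, 2, 3, 4}
read a: {1, 4, 5}
read c: {0, 1, 2, 3, 4}
read b: {0, 1, 2, 3, 4, 5}
read c: {0, 1, 2, 3, 4}
read b: {0, 1, 2, 3, 4, 5}
read a: {0, 1, 2, 3, 4, 5}
read a: {0, 1, 2, 3, 4, 5}
read b: {0, 1, 2, 3, 4, 5}
read b: {0, 1, 2, 3, 4, 5}
Reachable ∩ accepting = {0, 2, 4, 5} — nonempty.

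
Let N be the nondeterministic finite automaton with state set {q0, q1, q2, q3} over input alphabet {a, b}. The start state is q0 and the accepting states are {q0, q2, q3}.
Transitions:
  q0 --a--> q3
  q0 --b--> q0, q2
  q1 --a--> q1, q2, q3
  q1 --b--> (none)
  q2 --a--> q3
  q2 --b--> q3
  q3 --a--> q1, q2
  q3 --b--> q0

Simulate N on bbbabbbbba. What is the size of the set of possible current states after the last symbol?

3

Start: {q0}
read b: {q0, q2}
read b: {q0, q2, q3}
read b: {q0, q2, q3}
read a: {q1, q2, q3}
read b: {q0, q3}
read b: {q0, q2}
read b: {q0, q2, q3}
read b: {q0, q2, q3}
read b: {q0, q2, q3}
read a: {q1, q2, q3}
Final reachable set {q1, q2, q3} has 3 states.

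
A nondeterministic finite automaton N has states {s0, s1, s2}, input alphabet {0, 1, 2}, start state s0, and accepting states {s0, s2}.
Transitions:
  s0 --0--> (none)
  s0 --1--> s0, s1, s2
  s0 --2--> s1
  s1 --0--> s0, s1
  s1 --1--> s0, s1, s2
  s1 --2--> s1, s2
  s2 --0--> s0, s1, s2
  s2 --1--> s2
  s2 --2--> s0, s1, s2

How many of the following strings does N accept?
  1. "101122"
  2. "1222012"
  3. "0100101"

2

"101122": accepted
"1222012": accepted
"0100101": rejected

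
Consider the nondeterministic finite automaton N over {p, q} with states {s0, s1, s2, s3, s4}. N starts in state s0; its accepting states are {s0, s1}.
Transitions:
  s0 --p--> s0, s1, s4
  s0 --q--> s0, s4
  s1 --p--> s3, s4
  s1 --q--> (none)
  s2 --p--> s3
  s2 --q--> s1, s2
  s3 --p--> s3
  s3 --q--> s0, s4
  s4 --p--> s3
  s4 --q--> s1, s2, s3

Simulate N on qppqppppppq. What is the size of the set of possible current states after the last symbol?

Start: {s0}
read q: {s0, s4}
read p: {s0, s1, s3, s4}
read p: {s0, s1, s3, s4}
read q: {s0, s1, s2, s3, s4}
read p: {s0, s1, s3, s4}
read p: {s0, s1, s3, s4}
read p: {s0, s1, s3, s4}
read p: {s0, s1, s3, s4}
read p: {s0, s1, s3, s4}
read p: {s0, s1, s3, s4}
read q: {s0, s1, s2, s3, s4}
Final reachable set {s0, s1, s2, s3, s4} has 5 states.

5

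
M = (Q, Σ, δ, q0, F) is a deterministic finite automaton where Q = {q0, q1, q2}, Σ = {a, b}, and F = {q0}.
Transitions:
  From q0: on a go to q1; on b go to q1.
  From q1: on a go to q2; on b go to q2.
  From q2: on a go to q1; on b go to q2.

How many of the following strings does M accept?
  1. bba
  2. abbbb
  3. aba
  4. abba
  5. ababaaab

0

bba: rejected
abbbb: rejected
aba: rejected
abba: rejected
ababaaab: rejected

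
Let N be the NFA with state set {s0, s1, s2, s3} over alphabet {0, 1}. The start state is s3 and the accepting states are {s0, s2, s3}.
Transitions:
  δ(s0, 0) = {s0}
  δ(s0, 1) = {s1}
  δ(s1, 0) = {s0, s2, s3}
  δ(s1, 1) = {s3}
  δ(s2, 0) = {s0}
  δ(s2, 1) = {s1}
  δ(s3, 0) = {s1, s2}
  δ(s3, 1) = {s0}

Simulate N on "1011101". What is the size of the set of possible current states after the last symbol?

Start: {s3}
read 1: {s0}
read 0: {s0}
read 1: {s1}
read 1: {s3}
read 1: {s0}
read 0: {s0}
read 1: {s1}
Final reachable set {s1} has 1 state.

1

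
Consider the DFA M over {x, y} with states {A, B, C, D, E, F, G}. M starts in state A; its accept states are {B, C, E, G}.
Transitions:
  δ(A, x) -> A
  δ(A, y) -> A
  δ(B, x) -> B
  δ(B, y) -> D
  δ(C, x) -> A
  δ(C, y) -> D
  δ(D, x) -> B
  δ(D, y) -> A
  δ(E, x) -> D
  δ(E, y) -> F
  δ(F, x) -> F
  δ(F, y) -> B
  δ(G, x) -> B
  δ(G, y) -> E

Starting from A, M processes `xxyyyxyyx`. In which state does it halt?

A --x--> A
A --x--> A
A --y--> A
A --y--> A
A --y--> A
A --x--> A
A --y--> A
A --y--> A
A --x--> A

A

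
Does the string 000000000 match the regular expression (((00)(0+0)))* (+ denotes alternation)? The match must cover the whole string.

Split into 3 pieces 000 · 000 · 000; each matches ((00)(0+0)).

yes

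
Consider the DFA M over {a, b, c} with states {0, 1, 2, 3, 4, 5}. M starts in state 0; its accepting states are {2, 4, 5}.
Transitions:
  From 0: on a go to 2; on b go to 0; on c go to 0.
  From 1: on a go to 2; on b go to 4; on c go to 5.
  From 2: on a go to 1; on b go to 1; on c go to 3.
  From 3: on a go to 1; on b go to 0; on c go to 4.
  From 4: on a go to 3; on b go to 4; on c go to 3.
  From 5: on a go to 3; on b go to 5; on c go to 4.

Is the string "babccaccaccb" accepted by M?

0 --b--> 0
0 --a--> 2
2 --b--> 1
1 --c--> 5
5 --c--> 4
4 --a--> 3
3 --c--> 4
4 --c--> 3
3 --a--> 1
1 --c--> 5
5 --c--> 4
4 --b--> 4
End in state 4, which is an accepting state.

accepted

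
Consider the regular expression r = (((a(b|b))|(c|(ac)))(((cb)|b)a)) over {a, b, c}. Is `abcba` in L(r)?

Split as ab·cba: ((a(b|b))|(c|(ac))) matches ab and (((cb)|b)a) matches cba.

yes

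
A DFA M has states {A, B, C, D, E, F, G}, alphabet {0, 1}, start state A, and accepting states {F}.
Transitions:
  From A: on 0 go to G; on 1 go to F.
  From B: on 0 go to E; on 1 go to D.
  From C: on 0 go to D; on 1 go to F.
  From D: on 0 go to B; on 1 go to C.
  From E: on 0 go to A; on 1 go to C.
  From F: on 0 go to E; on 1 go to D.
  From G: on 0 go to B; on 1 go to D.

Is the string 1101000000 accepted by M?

A --1--> F
F --1--> D
D --0--> B
B --1--> D
D --0--> B
B --0--> E
E --0--> A
A --0--> G
G --0--> B
B --0--> E
End in state E, which is not an accepting state.

rejected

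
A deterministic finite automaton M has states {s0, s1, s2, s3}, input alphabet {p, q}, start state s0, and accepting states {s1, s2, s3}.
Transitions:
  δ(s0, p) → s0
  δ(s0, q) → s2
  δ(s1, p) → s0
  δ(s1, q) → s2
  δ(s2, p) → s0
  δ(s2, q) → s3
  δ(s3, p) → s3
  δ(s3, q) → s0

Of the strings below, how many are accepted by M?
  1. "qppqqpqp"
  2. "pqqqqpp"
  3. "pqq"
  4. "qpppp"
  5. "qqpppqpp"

"qppqqpqp": rejected
"pqqqqpp": rejected
"pqq": accepted
"qpppp": rejected
"qqpppqpp": rejected

1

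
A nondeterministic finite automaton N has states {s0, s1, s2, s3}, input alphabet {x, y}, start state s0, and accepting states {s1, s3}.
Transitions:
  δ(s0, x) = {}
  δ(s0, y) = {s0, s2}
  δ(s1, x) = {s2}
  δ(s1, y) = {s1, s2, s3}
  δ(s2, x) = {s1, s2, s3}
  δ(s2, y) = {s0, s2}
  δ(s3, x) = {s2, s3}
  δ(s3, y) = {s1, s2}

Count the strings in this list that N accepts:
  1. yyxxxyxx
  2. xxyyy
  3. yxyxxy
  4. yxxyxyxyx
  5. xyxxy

3

yyxxxyxx: accepted
xxyyy: rejected
yxyxxy: accepted
yxxyxyxyx: accepted
xyxxy: rejected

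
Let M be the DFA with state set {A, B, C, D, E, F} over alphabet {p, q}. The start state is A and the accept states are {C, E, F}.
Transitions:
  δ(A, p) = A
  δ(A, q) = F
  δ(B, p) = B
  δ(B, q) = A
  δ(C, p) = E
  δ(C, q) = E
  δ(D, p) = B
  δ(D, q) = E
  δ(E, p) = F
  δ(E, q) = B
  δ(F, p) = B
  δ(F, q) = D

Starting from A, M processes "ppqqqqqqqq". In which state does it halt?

A --p--> A
A --p--> A
A --q--> F
F --q--> D
D --q--> E
E --q--> B
B --q--> A
A --q--> F
F --q--> D
D --q--> E

E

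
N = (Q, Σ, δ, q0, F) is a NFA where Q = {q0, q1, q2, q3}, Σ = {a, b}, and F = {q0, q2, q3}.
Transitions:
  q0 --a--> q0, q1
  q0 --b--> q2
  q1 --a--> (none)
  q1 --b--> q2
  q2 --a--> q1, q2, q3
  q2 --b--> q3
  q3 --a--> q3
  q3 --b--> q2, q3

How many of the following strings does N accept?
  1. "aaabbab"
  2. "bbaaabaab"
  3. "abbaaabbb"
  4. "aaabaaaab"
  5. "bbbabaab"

5

"aaabbab": accepted
"bbaaabaab": accepted
"abbaaabbb": accepted
"aaabaaaab": accepted
"bbbabaab": accepted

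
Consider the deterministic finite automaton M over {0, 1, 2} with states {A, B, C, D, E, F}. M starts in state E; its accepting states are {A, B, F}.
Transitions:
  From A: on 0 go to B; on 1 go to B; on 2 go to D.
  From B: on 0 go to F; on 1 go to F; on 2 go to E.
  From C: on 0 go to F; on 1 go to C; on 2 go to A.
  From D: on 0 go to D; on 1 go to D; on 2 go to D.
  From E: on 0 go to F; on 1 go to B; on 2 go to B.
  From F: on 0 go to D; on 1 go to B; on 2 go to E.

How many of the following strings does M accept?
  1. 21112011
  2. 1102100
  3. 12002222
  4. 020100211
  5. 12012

1

21112011: accepted
1102100: rejected
12002222: rejected
020100211: rejected
12012: rejected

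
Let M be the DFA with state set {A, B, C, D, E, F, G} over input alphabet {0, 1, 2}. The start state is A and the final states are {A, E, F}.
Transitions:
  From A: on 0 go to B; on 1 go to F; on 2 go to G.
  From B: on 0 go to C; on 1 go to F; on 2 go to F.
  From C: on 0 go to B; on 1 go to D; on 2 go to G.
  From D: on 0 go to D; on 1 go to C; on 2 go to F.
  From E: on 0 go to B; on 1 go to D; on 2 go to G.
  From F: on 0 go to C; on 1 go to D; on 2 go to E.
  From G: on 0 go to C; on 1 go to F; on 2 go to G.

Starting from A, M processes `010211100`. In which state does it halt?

C

A --0--> B
B --1--> F
F --0--> C
C --2--> G
G --1--> F
F --1--> D
D --1--> C
C --0--> B
B --0--> C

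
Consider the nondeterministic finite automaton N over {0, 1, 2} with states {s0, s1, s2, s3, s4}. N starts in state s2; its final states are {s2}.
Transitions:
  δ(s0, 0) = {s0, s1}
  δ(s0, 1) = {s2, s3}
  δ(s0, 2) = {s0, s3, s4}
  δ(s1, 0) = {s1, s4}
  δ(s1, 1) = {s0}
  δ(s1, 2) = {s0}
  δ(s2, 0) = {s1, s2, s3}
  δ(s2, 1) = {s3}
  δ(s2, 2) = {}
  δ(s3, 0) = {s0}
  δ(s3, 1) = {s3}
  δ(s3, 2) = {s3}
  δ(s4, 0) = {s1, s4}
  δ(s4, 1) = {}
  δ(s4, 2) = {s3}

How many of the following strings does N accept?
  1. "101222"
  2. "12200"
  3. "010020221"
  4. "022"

1

"101222": rejected
"12200": rejected
"010020221": accepted
"022": rejected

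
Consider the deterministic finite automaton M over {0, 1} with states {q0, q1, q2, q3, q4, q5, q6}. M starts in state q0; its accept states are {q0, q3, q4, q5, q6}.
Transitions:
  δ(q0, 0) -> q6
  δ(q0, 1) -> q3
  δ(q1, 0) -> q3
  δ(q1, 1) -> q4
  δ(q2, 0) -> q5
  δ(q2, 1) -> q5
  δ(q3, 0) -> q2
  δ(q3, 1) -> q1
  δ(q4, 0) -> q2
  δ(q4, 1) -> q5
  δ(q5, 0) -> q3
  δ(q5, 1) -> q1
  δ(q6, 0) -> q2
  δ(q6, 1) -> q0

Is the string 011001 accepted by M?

q0 --0--> q6
q6 --1--> q0
q0 --1--> q3
q3 --0--> q2
q2 --0--> q5
q5 --1--> q1
End in state q1, which is not an accepting state.

rejected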